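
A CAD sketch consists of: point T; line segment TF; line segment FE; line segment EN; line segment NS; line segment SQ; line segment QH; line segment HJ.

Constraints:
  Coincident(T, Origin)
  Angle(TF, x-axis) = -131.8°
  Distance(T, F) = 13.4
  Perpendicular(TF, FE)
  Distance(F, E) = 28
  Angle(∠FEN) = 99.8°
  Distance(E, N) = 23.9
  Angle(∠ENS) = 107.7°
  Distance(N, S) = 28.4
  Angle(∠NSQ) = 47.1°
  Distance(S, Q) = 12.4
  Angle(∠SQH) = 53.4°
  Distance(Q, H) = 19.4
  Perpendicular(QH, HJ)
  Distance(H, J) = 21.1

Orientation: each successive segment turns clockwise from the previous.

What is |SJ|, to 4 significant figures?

16.38

T is at the origin; TF runs at -131.8° with length 13.4, so F = (-8.932, -9.989). TF is perpendicular to FE, so FE runs at 138.2°; with |FE| = 28.0, E = (-29.80, 8.674). ∠FEN = 99.8° gives EN at 58.00° from the x-axis; with |EN| = 23.9, N = (-17.14, 28.94). ∠ENS = 107.7° gives NS at -14.30° from the x-axis; with |NS| = 28.4, S = (10.38, 21.93). ∠NSQ = 47.1° gives SQ at -147.2° from the x-axis; with |SQ| = 12.4, Q = (-0.04277, 15.21). ∠SQH = 53.4° gives QH at 86.20° from the x-axis; with |QH| = 19.4, H = (1.243, 34.57). The perpendicularity gives HJ at right angles to QH, so HJ runs at -3.800°; with |HJ| = 21.1, J = (22.30, 33.17). Then |SJ| = |J − S| = 16.38.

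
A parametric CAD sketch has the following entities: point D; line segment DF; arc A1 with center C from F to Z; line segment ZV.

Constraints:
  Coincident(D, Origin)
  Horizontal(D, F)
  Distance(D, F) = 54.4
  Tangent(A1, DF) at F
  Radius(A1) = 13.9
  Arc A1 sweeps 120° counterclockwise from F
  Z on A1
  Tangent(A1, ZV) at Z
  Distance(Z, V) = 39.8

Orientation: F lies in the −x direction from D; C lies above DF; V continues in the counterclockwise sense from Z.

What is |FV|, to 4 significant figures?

55.87

D is at the origin; D and F share the same y with |DF| = 54.4 and F on the −x side, so F = (-54.40, 0.000). Tangency of A1 to DF means the radius CF is perpendicular to DF, so C = F + (0, 13.9) = (-54.40, 13.90). On A1, F sits at bearing -90° from C; a 120° counterclockwise sweep puts Z at bearing 30°, so Z = C + 13.9·(cos 30°, sin 30°) = (-42.36, 20.85). Tangency of A1 to ZV means the radius CZ is perpendicular to ZV, so ZV runs along (−sin 30°, cos 30°); with |ZV| = 39.8, V = (-62.26, 55.32). Then |FV| = |V − F| = 55.87.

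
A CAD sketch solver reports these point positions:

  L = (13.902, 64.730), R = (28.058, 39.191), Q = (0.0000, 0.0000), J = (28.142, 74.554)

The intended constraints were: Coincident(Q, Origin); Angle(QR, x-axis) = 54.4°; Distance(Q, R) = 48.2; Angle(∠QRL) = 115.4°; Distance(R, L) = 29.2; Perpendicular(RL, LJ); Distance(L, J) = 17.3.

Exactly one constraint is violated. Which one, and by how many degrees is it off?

Perpendicular(RL, LJ) — off by 5.60°.

Q = (0.00, 0.00) ✓; QR at 54.40° ✓; |QR| = 48.20 ✓; ∠QRL = 115.4° ✓; |RL| = 29.20 ✓; ∠(RL, LJ) = 84.40° ✗; |LJ| = 17.30 ✓.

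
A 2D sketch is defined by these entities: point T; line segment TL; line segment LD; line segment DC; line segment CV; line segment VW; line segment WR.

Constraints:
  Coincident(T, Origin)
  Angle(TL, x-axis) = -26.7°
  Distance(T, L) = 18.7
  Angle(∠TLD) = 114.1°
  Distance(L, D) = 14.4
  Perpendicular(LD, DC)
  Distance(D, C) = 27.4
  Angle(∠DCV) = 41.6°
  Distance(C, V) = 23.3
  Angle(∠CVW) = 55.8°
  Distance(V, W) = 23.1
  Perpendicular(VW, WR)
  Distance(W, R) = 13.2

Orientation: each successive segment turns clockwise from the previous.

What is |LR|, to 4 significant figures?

30.95

∠CVW = 55.8° gives VW at -85.20° from the x-axis; with |VW| = 23.1, W = (8.721, -29.90). VW ⟂ WR, so WR runs at -175.2°; with |WR| = 13.2, R = (-4.432, -31.00). Then |LR| = |R − L| = 30.95.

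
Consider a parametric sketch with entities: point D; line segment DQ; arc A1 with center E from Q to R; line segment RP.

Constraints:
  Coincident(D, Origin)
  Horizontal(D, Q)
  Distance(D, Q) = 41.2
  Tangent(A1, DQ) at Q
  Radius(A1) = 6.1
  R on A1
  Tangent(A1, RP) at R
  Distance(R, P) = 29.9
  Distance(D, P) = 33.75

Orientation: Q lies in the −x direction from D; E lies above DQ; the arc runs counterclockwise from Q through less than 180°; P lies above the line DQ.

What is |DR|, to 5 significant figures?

36.233

Checks: |EQ| = 6.100 ✓; |ER| = 6.100 ✓; ∠(ER, RP) = 90.00° ✓; |RP| = 29.90 ✓; |DP| = 33.75 ✓.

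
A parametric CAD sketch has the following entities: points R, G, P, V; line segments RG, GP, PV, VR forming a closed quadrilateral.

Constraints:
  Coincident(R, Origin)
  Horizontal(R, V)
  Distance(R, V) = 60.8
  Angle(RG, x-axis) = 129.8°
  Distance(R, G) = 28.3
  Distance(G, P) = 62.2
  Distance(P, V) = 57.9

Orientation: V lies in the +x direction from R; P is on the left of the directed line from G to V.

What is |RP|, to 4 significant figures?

63.55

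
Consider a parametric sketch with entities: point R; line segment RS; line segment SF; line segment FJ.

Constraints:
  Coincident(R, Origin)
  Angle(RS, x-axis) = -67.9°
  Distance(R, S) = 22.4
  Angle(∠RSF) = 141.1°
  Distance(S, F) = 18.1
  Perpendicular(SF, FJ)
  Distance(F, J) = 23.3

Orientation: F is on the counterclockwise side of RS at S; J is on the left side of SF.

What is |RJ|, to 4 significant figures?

36.71

∠RSF = 141.1°, so SF runs at -67.9° + (180° − 141.1°) = -29.00° from the x-axis; with |SF| = 18.1, F = S + 18.1·(cos -29.00°, sin -29.00°) = (24.26, -29.53). The perpendicularity gives FJ at right angles to SF; with |FJ| = 23.3 on the left of SF, J = F + 23.3·(0.4848, 0.8746) = (35.55, -9.151). Then |RJ| = |J − R| = 36.71.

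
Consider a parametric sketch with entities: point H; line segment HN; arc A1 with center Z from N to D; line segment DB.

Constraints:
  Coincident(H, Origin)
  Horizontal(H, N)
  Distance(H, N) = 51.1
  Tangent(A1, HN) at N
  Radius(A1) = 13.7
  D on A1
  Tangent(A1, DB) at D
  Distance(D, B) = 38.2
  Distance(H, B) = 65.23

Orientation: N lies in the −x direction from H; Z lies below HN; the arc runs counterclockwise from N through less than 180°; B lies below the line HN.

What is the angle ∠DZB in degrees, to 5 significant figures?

70.270°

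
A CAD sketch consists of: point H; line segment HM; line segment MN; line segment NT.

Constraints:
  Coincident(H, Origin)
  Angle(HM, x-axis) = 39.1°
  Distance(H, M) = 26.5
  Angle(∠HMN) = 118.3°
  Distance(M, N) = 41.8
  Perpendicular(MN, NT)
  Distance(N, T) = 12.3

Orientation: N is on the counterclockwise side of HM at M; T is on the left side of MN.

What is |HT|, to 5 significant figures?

55.472

∠HMN = 118.3°, so MN runs at 39.1° + (180° − 118.3°) = 100.80° from the x-axis; with |MN| = 41.8, N = M + 41.8·(cos 100.80°, sin 100.80°) = (12.733, 57.773). The perpendicularity gives NT at right angles to MN; with |NT| = 12.3 on the left of MN, T = N + 12.3·(-0.98229, -0.18738) = (0.65056, 55.468). Then |HT| = |T − H| = 55.472.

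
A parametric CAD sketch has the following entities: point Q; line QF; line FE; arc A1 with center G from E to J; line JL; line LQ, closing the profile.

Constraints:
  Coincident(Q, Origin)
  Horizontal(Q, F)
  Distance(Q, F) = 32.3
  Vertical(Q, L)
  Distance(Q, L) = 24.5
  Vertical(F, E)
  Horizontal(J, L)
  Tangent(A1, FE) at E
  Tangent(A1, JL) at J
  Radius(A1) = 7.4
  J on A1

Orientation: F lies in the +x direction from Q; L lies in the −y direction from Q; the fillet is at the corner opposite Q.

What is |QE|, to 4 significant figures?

36.55

Q is at the origin; Q and F share the same y with |QF| = 32.3 and F on the +x side, so F = (32.30, 0.000). Q and L share the same x with |QL| = 24.5 and L on the −y side, so L = (0.000, -24.50). The virtual corner opposite Q is at (32.30, -24.50). Tangency of A1 to FE means the radius GE is perpendicular to FE and A1 meets JL tangentially, so GJ is at right angles to JL, with radius 7.4, so the center G sits 7.4 in from both sides at G = (24.90, -17.10). That places the tangent points at E = (32.30, -17.10) on FE and J = (24.90, -24.50) on JL. Then |QE| = |E − Q| = 36.55.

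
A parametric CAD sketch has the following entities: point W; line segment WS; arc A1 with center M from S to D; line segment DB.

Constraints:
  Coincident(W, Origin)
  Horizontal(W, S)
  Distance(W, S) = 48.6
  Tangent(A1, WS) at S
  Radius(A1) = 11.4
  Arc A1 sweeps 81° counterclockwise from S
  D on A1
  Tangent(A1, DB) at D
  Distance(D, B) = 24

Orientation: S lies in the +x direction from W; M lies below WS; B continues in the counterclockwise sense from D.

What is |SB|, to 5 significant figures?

36.548

On A1, S sits at bearing 90° from M; an 81° counterclockwise sweep puts D at bearing 171°, so D = M + 11.4·(cos 171°, sin 171°) = (37.340, -9.6166). Since A1 is tangent to DB there, MD ⟂ DB, so DB runs along (−sin 171°, cos 171°); with |DB| = 24.0, B = (33.586, -33.321). Then |SB| = |B − S| = 36.548.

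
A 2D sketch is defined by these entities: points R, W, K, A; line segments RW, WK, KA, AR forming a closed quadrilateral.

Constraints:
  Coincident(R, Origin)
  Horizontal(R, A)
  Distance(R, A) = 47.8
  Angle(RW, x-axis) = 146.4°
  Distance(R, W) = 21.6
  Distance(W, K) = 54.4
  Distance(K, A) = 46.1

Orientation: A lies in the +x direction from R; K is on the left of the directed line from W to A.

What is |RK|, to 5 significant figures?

49.880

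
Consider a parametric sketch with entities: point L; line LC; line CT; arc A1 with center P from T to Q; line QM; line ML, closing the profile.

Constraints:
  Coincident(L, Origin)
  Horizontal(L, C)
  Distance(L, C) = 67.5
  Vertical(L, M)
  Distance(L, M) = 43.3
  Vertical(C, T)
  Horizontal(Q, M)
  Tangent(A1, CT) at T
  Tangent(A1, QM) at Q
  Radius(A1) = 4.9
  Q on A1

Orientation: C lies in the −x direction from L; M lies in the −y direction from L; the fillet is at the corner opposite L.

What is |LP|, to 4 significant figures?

73.44

L is at the origin; L and C share the same y with |LC| = 67.5 and C on the −x side, so C = (-67.50, 0.000). L and M share the same x with |LM| = 43.3 and M on the −y side, so M = (0.000, -43.30). The virtual corner opposite L is at (-67.50, -43.30). Tangency of A1 to CT means the radius PT is perpendicular to CT and the tangent condition forces PQ to be normal to QM, with radius 4.9, so the center P sits 4.9 in from both sides at P = (-62.60, -38.40). Then |LP| = |P − L| = 73.44.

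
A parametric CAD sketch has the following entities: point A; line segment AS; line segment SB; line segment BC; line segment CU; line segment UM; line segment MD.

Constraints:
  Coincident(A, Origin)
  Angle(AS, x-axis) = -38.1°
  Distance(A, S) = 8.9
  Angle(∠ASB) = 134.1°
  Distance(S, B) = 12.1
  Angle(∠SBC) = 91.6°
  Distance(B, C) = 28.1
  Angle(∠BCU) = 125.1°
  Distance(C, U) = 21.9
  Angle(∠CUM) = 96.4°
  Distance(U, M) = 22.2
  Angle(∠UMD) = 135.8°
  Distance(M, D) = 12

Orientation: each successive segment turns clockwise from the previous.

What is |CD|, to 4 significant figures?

35.84

A is at the origin; AS runs at -38.1° with length 8.9, so S = (7.004, -5.492). ∠ASB = 134.1° gives SB at -84.00° from the x-axis; with |SB| = 12.1, B = (8.269, -17.53). ∠SBC = 91.6° gives BC at -172.4° from the x-axis; with |BC| = 28.1, C = (-19.58, -21.24). ∠BCU = 125.1° gives CU at 132.7° from the x-axis; with |CU| = 21.9, U = (-34.44, -5.147). ∠CUM = 96.4° gives UM at 49.10° from the x-axis; with |UM| = 22.2, M = (-19.90, 11.63). ∠UMD = 135.8° gives MD at 4.900° from the x-axis; with |MD| = 12.0, D = (-7.945, 12.66). Then |CD| = |D − C| = 35.84.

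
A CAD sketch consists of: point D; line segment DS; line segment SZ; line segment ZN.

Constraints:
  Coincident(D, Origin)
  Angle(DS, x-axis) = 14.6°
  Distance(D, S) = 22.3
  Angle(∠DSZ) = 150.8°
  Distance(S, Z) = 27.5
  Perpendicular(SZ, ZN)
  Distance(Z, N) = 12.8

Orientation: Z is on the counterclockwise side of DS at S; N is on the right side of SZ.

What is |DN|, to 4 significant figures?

52.60

D is at the origin; DS runs at 14.6° with length 22.3, so S = 22.3·(cos 14.6°, sin 14.6°) = (21.58, 5.621). ∠DSZ = 150.8°, so SZ runs at 14.6° + (180° − 150.8°) = 43.80° from the x-axis; with |SZ| = 27.5, Z = S + 27.5·(cos 43.80°, sin 43.80°) = (41.43, 24.66). The perpendicularity gives ZN at right angles to SZ; with |ZN| = 12.8 on the right of SZ, N = Z + 12.8·(0.6921, -0.7218) = (50.29, 15.42). Then |DN| = |N − D| = 52.60.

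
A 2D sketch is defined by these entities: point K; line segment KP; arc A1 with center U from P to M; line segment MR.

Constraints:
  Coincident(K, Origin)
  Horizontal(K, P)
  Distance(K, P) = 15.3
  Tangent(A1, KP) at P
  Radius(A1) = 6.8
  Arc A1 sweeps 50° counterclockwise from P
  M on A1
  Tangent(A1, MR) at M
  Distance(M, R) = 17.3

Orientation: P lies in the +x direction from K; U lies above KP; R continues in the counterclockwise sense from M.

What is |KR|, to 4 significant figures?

35.30

On A1, P sits at bearing -90° from U; a 50° counterclockwise sweep puts M at bearing -40°, so M = U + 6.8·(cos -40°, sin -40°) = (20.51, 2.429). Tangency of A1 to MR means the radius UM is perpendicular to MR, so MR runs along (−sin -40°, cos -40°); with |MR| = 17.3, R = (31.63, 15.68). Then |KR| = |R − K| = 35.30.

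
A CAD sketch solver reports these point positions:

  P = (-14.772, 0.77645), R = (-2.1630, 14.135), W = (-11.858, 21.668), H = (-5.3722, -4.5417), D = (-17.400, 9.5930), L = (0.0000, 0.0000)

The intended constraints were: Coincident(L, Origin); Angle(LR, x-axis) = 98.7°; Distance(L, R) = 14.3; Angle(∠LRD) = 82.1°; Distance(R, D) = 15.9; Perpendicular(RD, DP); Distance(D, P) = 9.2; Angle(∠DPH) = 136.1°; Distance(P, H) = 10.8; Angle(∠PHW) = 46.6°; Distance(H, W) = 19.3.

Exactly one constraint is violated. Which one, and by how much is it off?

Distance(H, W) = 19.3 — off by 7.70.

L = (0.00, 0.00) ✓; LR at 98.70° ✓; |LR| = 14.30 ✓; ∠LRD = 82.10° ✓; |RD| = 15.90 ✓; ∠(RD, DP) = 90.00° ✓; |DP| = 9.200 ✓; ∠DPH = 136.1° ✓; |PH| = 10.80 ✓; ∠PHW = 46.60° ✓; |HW| = 27.00 ✗.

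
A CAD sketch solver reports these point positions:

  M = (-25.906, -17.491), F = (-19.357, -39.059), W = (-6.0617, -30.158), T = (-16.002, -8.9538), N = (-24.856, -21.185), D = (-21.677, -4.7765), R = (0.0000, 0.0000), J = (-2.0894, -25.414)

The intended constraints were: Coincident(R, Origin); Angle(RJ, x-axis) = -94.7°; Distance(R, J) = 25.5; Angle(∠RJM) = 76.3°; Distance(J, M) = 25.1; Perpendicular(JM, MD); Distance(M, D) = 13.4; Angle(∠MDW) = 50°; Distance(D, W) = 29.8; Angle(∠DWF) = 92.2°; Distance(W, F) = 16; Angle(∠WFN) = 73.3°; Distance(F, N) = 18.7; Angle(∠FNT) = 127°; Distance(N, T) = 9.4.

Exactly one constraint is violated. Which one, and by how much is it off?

Distance(N, T) = 9.4 — off by 5.70.

R = (0.00, 0.00) ✓; RJ at -94.70° ✓; |RJ| = 25.50 ✓; ∠RJM = 76.30° ✓; |JM| = 25.10 ✓; ∠(JM, MD) = 90.00° ✓; |MD| = 13.40 ✓; ∠MDW = 50.00° ✓; |DW| = 29.80 ✓; ∠DWF = 92.20° ✓; |WF| = 16.00 ✓; ∠WFN = 73.30° ✓; |FN| = 18.70 ✓; ∠FNT = 127.0° ✓; |NT| = 15.10 ✗.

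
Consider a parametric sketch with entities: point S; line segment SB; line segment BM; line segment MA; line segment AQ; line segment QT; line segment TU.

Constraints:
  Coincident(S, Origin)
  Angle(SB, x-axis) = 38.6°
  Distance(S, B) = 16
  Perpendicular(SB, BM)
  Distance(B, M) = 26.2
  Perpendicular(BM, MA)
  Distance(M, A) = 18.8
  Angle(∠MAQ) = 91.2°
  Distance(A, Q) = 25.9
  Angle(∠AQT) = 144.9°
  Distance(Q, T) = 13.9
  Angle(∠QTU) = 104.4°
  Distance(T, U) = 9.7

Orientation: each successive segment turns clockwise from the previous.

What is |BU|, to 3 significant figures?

8.36

S is at the origin; SB runs at 38.6° with length 16.0, so B = (12.5, 9.98). The perpendicularity gives BM at right angles to SB, so BM runs at -51.4°; with |BM| = 26.2, M = (28.8, -10.5). BM ⟂ MA, so MA runs at -141°; with |MA| = 18.8, A = (14.2, -22.2). ∠MAQ = 91.2° gives AQ at 130° from the x-axis; with |AQ| = 25.9, Q = (-2.42, -2.32). ∠AQT = 144.9° gives QT at 94.7° from the x-axis; with |QT| = 13.9, T = (-3.56, 11.5). ∠QTU = 104.4° gives TU at 19.1° from the x-axis; with |TU| = 9.7, U = (5.61, 14.7). Then |BU| = |U − B| = 8.36.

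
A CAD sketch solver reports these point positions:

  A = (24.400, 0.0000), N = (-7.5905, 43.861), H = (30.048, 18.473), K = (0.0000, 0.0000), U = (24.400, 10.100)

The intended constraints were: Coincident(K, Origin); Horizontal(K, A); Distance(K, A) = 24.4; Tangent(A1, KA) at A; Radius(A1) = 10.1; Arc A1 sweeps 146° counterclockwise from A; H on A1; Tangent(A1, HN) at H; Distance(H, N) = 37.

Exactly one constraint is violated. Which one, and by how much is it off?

Distance(H, N) = 37 — off by 8.40.

K = (0.00, 0.00) ✓; K.y = 0.00, A.y = 0.00 ✓; |KA| = 24.40 ✓; ∠(UA, AK) = 90.00° ✓; |UA| = 10.10 ✓; bearing(U→H) − bearing(U→A) = 146.0° ✓; |UH| = 10.10 ✓; ∠(UH, HN) = 90.00° ✓; |HN| = 45.40 ✗.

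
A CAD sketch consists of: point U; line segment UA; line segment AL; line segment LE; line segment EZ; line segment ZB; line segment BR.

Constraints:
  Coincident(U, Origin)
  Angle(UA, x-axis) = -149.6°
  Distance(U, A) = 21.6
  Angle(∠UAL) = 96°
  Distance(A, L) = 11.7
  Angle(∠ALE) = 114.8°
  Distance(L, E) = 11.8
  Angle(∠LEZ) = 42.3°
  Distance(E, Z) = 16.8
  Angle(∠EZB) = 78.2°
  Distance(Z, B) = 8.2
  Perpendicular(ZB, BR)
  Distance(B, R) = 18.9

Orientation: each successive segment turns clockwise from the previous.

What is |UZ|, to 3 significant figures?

17.6

U is at the origin; UA runs at -149.6° with length 21.6, so A = (-18.6, -10.9). ∠UAL = 96.0° gives AL at 126° from the x-axis; with |AL| = 11.7, L = (-25.6, -1.51). ∠ALE = 114.8° gives LE at 61.2° from the x-axis; with |LE| = 11.8, E = (-19.9, 8.83). ∠LEZ = 42.3° gives EZ at -76.5° from the x-axis; with |EZ| = 16.8, Z = (-16.0, -7.51). Then |UZ| = |Z − U| = 17.6.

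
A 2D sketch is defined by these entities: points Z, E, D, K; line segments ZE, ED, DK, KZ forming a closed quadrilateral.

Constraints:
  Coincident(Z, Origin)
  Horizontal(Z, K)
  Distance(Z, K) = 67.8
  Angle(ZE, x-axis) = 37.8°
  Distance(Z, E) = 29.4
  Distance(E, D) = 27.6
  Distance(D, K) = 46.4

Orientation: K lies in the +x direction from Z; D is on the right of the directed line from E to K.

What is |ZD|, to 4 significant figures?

24.36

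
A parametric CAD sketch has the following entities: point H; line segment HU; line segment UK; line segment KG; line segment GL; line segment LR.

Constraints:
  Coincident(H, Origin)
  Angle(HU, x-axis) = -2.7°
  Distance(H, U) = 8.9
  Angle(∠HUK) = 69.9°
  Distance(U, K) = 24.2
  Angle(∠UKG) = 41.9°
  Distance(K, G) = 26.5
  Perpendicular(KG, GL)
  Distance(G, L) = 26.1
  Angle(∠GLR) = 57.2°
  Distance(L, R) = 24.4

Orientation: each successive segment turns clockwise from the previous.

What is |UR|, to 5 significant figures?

12.461

H is at the origin; HU runs at -2.7° with length 8.9, so U = (8.8901, -0.41925). ∠HUK = 69.9° gives UK at -112.80° from the x-axis; with |UK| = 24.2, K = (-0.48776, -22.728). ∠UKG = 41.9° gives KG at 109.10° from the x-axis; with |KG| = 26.5, G = (-9.1590, 2.3128). The perpendicularity gives GL at right angles to KG, so GL runs at 19.100°; with |GL| = 26.1, L = (15.504, 10.853). ∠GLR = 57.2° gives LR at -103.70° from the x-axis; with |LR| = 24.4, R = (9.7253, -12.853). Then |UR| = |R − U| = 12.461.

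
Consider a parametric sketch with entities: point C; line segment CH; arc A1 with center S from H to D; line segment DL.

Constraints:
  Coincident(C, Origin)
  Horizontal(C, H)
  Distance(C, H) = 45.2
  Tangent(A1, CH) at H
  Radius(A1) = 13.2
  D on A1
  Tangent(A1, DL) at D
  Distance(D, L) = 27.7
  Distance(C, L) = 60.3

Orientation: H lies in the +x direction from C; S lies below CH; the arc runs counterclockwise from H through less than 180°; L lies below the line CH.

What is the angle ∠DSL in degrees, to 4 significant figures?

64.52°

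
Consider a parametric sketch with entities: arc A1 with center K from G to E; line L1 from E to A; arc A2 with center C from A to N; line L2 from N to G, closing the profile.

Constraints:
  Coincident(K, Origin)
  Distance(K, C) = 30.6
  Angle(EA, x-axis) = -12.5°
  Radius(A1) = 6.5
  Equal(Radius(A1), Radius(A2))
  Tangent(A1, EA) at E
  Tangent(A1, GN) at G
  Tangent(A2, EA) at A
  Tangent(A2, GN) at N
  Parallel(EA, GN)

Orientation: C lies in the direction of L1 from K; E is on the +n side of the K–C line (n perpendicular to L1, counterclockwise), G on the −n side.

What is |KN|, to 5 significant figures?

31.283

The slot axis is L1's direction at -12.5°, so u = (cos -12.5°, sin -12.5°) = (0.97630, -0.21644) and n = (−sin -12.5°, cos -12.5°) = (0.21644, 0.97630). K is at the origin and C lies 30.6 along u from K, so C = 30.6·u = (29.875, -6.6231). Tangency of A1 to both parallel lines with radius 6.5 puts E and G at K ± 6.5·n: E = (1.4069, 6.3459), G = (-1.4069, -6.3459). Equal radii place A and N the same way about C: A = C + 6.5·n = (31.282, -0.27713), N = C − 6.5·n = (28.468, -12.969). Then |KN| = |N − K| = 31.283.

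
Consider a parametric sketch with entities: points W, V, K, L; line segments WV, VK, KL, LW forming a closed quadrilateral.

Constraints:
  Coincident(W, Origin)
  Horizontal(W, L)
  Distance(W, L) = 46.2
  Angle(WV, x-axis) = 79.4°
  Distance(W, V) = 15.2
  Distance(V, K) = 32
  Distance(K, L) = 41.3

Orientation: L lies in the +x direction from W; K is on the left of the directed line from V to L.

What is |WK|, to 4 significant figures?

45.03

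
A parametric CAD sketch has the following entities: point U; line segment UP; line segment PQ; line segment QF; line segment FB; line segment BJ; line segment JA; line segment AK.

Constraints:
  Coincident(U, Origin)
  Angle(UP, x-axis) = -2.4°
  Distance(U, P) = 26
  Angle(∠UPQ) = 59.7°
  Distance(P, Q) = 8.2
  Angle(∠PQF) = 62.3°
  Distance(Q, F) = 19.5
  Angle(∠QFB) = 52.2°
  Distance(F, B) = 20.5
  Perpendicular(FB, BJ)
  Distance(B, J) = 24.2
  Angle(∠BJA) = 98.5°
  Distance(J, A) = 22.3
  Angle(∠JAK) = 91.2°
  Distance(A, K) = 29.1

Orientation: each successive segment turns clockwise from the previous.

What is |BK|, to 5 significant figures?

26.984

U is at the origin; UP runs at -2.4° with length 26.0, so P = (25.977, -1.0888). ∠UPQ = 59.7° gives PQ at -122.70° from the x-axis; with |PQ| = 8.2, Q = (21.547, -7.9892). ∠PQF = 62.3° gives QF at 119.60° from the x-axis; with |QF| = 19.5, F = (11.915, 8.9660). ∠QFB = 52.2° gives FB at -8.2000° from the x-axis; with |FB| = 20.5, B = (32.206, 6.0421). FB is perpendicular to BJ, so BJ runs at -98.200°; with |BJ| = 24.2, J = (28.754, -17.910). ∠BJA = 98.5° gives JA at -179.70° from the x-axis; with |JA| = 22.3, A = (6.4545, -18.027). ∠JAK = 91.2° gives AK at 91.500° from the x-axis; with |AK| = 29.1, K = (5.6927, 11.063). Then |BK| = |K − B| = 26.984.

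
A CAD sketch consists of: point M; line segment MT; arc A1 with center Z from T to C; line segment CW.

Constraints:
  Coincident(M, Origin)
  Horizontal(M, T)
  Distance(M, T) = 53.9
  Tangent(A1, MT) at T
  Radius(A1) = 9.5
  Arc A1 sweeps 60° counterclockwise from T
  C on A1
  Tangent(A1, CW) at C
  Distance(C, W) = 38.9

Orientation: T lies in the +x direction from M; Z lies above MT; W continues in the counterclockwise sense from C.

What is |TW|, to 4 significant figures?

47.37

On A1, T sits at bearing -90° from Z; a 60° counterclockwise sweep puts C at bearing -30°, so C = Z + 9.5·(cos -30°, sin -30°) = (62.13, 4.750). Tangency of A1 to CW means the radius ZC is perpendicular to CW, so CW runs along (−sin -30°, cos -30°); with |CW| = 38.9, W = (81.58, 38.44). Then |TW| = |W − T| = 47.37.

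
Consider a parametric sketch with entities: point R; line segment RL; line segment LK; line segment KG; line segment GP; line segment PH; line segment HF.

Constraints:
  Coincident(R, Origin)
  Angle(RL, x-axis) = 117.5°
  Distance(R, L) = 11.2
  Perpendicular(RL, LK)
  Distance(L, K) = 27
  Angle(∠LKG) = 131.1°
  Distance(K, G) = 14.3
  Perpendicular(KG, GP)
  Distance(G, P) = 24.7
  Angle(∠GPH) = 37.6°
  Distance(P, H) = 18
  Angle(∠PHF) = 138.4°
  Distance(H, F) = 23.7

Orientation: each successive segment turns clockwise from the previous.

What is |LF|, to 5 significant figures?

40.519

∠GPH = 37.6° gives PH at 106.20° from the x-axis; with |PH| = 18.0, H = (18.058, 11.472). ∠PHF = 138.4° gives HF at 64.600° from the x-axis; with |HF| = 23.7, F = (28.223, 32.881). Then |LF| = |F − L| = 40.519.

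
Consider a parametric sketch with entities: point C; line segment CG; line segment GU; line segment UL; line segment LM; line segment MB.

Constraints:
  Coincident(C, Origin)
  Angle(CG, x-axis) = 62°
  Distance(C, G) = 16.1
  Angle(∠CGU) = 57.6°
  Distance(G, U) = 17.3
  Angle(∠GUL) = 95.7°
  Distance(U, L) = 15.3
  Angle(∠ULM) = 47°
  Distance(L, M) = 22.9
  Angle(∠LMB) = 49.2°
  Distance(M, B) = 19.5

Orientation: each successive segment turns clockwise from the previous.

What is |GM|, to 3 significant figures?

1.48

C is at the origin; CG runs at 62.0° with length 16.1, so G = (7.56, 14.2). ∠CGU = 57.6° gives GU at -60.4° from the x-axis; with |GU| = 17.3, U = (16.1, -0.827). ∠GUL = 95.7° gives UL at -145° from the x-axis; with |UL| = 15.3, L = (3.62, -9.67). ∠ULM = 47.0° gives LM at 82.3° from the x-axis; with |LM| = 22.9, M = (6.69, 13.0). Then |GM| = |M − G| = 1.48.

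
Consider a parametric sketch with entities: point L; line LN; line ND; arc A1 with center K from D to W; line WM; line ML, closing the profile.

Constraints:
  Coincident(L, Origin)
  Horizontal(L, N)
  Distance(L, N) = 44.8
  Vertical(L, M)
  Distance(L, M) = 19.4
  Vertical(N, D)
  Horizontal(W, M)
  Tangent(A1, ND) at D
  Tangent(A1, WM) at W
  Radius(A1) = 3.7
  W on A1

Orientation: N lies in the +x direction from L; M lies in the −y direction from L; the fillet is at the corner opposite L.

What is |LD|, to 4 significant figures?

47.47

L is at the origin; L and N share the same y with |LN| = 44.8 and N on the +x side, so N = (44.80, 0.000). LM is vertical with |LM| = 19.4 and M on the −y side, so M = (0.000, -19.40). The virtual corner opposite L is at (44.80, -19.40). Since A1 is tangent to ND there, KD ⟂ ND and tangency of A1 to WM means the radius KW is perpendicular to WM, with radius 3.7, so the center K sits 3.7 in from both sides at K = (41.10, -15.70). That places the tangent points at D = (44.80, -15.70) on ND and W = (41.10, -19.40) on WM. Then |LD| = |D − L| = 47.47.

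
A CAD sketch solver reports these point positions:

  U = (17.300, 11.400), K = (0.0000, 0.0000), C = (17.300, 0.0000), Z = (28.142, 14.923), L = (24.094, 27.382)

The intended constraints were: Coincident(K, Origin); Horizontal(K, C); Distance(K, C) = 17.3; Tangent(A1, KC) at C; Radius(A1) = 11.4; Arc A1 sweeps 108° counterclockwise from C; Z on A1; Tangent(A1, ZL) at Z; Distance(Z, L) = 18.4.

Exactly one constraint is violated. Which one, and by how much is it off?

Distance(Z, L) = 18.4 — off by 5.30.

K = (0.00, 0.00) ✓; K.y = 0.00, C.y = 0.00 ✓; |KC| = 17.30 ✓; ∠(UC, CK) = 90.00° ✓; |UC| = 11.40 ✓; bearing(U→Z) − bearing(U→C) = 108.0° ✓; |UZ| = 11.40 ✓; ∠(UZ, ZL) = 90.00° ✓; |ZL| = 13.10 ✗.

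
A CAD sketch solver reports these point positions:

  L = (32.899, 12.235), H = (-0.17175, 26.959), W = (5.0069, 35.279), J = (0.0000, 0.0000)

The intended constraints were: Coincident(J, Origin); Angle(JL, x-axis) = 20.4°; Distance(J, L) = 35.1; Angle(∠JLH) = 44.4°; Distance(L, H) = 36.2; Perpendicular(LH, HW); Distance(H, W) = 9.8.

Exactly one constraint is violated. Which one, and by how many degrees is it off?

Perpendicular(LH, HW) — off by 7.90°.

J = (0.00, 0.00) ✓; JL at 20.40° ✓; |JL| = 35.10 ✓; ∠JLH = 44.40° ✓; |LH| = 36.20 ✓; ∠(LH, HW) = 97.90° ✗; |HW| = 9.800 ✓.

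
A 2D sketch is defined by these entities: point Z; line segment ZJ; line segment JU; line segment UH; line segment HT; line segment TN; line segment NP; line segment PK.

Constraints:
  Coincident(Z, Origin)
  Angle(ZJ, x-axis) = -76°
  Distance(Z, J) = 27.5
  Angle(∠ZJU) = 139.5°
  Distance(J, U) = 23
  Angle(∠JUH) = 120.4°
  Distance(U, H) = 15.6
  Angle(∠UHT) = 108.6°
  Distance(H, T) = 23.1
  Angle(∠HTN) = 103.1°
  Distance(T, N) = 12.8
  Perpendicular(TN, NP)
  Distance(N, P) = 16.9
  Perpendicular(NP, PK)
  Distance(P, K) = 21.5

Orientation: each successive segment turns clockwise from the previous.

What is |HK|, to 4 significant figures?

6.584

The perpendicularity gives NP at right angles to TN, so NP runs at -54.40°; with |NP| = 16.9, P = (-7.768, -33.28). NP is perpendicular to PK, so PK runs at -144.4°; with |PK| = 21.5, K = (-25.25, -45.79). Then |HK| = |K − H| = 6.584.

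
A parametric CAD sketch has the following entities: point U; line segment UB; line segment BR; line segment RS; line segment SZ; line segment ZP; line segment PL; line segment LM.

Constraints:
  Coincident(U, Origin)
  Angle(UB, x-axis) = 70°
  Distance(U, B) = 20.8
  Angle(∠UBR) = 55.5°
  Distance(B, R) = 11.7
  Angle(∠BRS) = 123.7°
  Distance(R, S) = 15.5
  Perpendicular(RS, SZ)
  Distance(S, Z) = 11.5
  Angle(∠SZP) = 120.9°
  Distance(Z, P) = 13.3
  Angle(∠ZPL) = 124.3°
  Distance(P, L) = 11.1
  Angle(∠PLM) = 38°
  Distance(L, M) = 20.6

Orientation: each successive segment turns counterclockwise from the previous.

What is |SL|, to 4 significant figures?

25.47

U is at the origin; UB runs at 70.0° with length 20.8, so B = (7.114, 19.55). ∠UBR = 55.5° gives BR at -165.5° from the x-axis; with |BR| = 11.7, R = (-4.213, 16.62). ∠BRS = 123.7° gives RS at -109.2° from the x-axis; with |RS| = 15.5, S = (-9.311, 1.978). The perpendicularity gives SZ at right angles to RS, so SZ runs at -19.20°; with |SZ| = 11.5, Z = (1.550, -1.804). ∠SZP = 120.9° gives ZP at 39.90° from the x-axis; with |ZP| = 13.3, P = (11.75, 6.728). ∠ZPL = 124.3° gives PL at 95.60° from the x-axis; with |PL| = 11.1, L = (10.67, 17.77). Then |SL| = |L − S| = 25.47.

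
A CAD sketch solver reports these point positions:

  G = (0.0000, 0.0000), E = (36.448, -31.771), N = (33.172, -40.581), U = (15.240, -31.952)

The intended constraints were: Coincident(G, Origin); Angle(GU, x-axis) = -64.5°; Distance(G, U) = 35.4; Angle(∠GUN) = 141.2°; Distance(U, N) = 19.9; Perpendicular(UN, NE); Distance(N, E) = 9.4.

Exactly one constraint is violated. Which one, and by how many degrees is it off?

Perpendicular(UN, NE) — off by 5.30°.

G = (0.00, 0.00) ✓; GU at -64.50° ✓; |GU| = 35.40 ✓; ∠GUN = 141.2° ✓; |UN| = 19.90 ✓; ∠(UN, NE) = 95.30° ✗; |NE| = 9.399 ✓.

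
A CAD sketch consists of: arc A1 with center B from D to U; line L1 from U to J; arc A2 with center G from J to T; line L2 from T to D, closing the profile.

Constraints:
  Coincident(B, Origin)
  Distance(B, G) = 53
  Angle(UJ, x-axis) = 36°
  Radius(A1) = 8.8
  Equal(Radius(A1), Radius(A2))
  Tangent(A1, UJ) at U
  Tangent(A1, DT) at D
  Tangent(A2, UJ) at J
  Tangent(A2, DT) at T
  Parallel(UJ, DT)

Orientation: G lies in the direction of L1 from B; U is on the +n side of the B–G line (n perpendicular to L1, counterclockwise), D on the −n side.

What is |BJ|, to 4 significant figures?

53.73

Tangency of A1 to both parallel lines with radius 8.8 puts U and D at B ± 8.8·n: U = (-5.173, 7.119), D = (5.173, -7.119). Equal radii place J and T the same way about G: J = G + 8.8·n = (37.71, 38.27), T = G − 8.8·n = (48.05, 24.03). Then |BJ| = |J − B| = 53.73.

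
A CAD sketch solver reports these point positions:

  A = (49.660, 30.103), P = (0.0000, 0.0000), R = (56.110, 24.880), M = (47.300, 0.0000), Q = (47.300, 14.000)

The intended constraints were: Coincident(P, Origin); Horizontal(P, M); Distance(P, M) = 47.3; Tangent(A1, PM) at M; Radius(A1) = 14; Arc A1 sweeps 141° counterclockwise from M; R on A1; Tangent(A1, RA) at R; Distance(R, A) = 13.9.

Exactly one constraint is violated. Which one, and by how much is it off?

Distance(R, A) = 13.9 — off by 5.60.

P = (0.00, 0.00) ✓; P.y = 0.00, M.y = 0.00 ✓; |PM| = 47.30 ✓; ∠(QM, MP) = 90.00° ✓; |QM| = 14.00 ✓; bearing(Q→R) − bearing(Q→M) = 141.0° ✓; |QR| = 14.00 ✓; ∠(QR, RA) = 90.00° ✓; |RA| = 8.300 ✗.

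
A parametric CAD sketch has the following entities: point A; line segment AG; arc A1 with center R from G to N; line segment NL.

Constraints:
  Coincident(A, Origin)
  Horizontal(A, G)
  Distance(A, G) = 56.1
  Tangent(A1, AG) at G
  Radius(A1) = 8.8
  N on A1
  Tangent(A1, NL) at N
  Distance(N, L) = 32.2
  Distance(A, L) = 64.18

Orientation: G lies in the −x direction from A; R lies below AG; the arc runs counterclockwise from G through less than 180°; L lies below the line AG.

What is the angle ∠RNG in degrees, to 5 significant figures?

31.238°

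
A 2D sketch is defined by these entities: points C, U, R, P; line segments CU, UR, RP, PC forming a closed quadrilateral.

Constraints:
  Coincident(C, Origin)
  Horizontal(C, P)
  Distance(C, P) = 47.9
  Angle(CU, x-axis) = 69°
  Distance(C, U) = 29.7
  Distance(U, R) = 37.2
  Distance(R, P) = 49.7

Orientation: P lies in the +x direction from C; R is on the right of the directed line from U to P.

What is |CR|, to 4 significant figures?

7.627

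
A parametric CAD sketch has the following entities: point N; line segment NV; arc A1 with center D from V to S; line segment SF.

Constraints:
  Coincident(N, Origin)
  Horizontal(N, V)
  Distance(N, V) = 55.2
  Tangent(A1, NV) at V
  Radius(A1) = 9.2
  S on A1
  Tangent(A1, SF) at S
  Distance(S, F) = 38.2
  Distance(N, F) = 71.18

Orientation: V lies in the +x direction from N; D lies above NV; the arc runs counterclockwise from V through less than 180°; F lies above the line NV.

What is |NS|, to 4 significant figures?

65.08

Checks: |DS| = 9.200 ✓; ∠(DS, SF) = 90.00° ✓; |SF| = 38.20 ✓; |NF| = 71.18 ✓.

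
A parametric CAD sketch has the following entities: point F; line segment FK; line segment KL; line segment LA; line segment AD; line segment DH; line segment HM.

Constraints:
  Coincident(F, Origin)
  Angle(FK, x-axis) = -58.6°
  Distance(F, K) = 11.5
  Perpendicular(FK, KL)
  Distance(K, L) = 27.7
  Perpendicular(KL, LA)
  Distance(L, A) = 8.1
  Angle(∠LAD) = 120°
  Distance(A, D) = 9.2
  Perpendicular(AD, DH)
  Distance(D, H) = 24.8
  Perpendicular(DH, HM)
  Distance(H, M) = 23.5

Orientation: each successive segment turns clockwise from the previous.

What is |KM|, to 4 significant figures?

34.46

AD ⟂ DH, so DH runs at -28.60°; with |DH| = 24.8, H = (4.306, -21.13). The perpendicularity gives HM at right angles to DH, so HM runs at -118.6°; with |HM| = 23.5, M = (-6.943, -41.76). Then |KM| = |M − K| = 34.46.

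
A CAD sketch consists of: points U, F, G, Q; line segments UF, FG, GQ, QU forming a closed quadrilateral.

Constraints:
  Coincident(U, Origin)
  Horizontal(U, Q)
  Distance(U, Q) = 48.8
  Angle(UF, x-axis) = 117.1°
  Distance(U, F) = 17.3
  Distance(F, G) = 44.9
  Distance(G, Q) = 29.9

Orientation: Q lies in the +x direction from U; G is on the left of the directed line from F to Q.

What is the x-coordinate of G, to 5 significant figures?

35.547

U is at the origin; UQ is horizontal with |UQ| = 48.8 and Q in +x, so Q = (48.8, 0). UF runs at 117.1° with |UF| = 17.3, so F = (-7.8809, 15.401). G is determined by |FG| = 44.9 and |GQ| = 29.9 together: it lies at the intersection of circle(F, 44.9) and circle(Q, 29.9). With |FQ| = 58.736, the foot of the radical line on FQ is 38.919 from F and the perpendicular offset is √(44.9² − 38.919²) = 22.390. Taking the left-of-FQ solution: G = (35.547, 26.803).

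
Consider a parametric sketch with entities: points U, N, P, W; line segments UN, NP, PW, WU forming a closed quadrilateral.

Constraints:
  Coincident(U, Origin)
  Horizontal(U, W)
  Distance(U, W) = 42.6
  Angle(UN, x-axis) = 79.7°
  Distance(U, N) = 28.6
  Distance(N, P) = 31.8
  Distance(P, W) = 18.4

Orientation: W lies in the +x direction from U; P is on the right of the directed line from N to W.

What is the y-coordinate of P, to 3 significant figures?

2.87

Checks: |NP| = 31.80 ✓; |PW| = 18.40 ✓.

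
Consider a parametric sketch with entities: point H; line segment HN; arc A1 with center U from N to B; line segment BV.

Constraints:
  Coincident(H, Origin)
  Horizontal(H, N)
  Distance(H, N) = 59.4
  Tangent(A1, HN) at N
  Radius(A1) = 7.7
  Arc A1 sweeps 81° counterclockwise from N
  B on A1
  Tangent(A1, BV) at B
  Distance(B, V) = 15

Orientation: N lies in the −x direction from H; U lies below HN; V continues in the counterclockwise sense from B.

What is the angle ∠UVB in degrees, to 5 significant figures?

27.173°

H is at the origin; H and N share the same y with |HN| = 59.4 and N on the −x side, so N = (-59.400, 0.0000). A1 meets HN tangentially, so UN is at right angles to HN, so U = N + (0, -7.7) = (-59.400, -7.7000). On A1, N sits at bearing 90° from U; an 81° counterclockwise sweep puts B at bearing 171°, so B = U + 7.7·(cos 171°, sin 171°) = (-67.005, -6.4955). Tangency of A1 to BV means the radius UB is perpendicular to BV, so BV runs along (−sin 171°, cos 171°); with |BV| = 15.0, V = (-69.352, -21.311). Then cos ∠UVB = VU·VB / (|VU||VB|), giving 27.173°.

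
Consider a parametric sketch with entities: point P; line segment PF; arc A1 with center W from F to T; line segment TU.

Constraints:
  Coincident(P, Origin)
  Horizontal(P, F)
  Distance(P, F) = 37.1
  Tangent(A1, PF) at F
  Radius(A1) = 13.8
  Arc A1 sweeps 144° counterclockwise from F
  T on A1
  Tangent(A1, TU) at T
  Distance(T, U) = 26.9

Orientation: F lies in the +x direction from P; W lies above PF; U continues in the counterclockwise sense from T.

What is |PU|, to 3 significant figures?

47.0

P is at the origin; PF is horizontal with |PF| = 37.1 and F on the +x side, so F = (37.1, 0.00). Since A1 is tangent to PF there, WF ⟂ PF, so W = F + (0, 13.8) = (37.1, 13.8). On A1, F sits at bearing -90° from W; a 144° counterclockwise sweep puts T at bearing 54°, so T = W + 13.8·(cos 54°, sin 54°) = (45.2, 25.0). The tangent condition forces WT to be normal to TU, so TU runs along (−sin 54°, cos 54°); with |TU| = 26.9, U = (23.4, 40.8). Then |PU| = |U − P| = 47.0.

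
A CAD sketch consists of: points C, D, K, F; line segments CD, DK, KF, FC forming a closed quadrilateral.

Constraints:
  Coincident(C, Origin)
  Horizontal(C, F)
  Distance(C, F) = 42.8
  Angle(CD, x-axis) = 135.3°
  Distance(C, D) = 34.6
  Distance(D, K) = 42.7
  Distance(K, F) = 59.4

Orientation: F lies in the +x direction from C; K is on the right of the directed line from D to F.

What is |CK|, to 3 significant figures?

22.1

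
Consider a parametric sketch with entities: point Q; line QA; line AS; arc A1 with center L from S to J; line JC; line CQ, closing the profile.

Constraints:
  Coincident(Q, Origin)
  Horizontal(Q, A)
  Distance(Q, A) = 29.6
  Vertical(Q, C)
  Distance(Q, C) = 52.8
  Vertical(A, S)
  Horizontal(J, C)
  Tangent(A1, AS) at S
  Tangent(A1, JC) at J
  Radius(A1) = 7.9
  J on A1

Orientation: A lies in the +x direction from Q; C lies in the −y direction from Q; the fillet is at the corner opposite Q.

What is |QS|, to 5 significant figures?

53.779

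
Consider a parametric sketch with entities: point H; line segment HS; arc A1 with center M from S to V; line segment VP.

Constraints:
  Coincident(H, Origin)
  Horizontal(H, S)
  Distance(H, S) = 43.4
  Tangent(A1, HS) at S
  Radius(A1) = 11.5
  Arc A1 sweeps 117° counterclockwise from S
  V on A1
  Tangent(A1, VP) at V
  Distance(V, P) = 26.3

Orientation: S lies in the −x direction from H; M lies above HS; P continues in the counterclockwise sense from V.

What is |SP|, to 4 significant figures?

40.19

H is at the origin; H and S share the same y with |HS| = 43.4 and S on the −x side, so S = (-43.40, 0.000). The tangent condition forces MS to be normal to HS, so M = S + (0, 11.5) = (-43.40, 11.50). On A1, S sits at bearing -90° from M; a 117° counterclockwise sweep puts V at bearing 27°, so V = M + 11.5·(cos 27°, sin 27°) = (-33.15, 16.72). Since A1 is tangent to VP there, MV ⟂ VP, so VP runs along (−sin 27°, cos 27°); with |VP| = 26.3, P = (-45.09, 40.15). Then |SP| = |P − S| = 40.19.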